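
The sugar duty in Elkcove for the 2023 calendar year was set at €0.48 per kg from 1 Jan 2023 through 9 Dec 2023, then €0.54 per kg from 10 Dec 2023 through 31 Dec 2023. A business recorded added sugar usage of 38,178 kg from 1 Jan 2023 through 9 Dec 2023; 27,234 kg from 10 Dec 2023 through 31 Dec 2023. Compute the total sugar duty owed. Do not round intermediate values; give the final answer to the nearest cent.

€33031.80

1 Jan – 9 Dec 2023: 38,178 kg at €0.48/kg → €18325.44
10 Dec – 31 Dec 2023: 27,234 kg at €0.54/kg → €14706.36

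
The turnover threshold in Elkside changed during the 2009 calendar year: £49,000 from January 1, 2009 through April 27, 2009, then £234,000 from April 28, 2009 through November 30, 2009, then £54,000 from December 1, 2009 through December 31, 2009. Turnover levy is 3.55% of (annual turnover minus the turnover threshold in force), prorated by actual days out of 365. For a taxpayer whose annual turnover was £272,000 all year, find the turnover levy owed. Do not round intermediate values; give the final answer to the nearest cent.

£3,996.91

January 1 – April 27, 2009: 117 days, exemption £49,000 → (£272,000 − £49,000) × 3.55% × 117/365 = £2,537.6178
April 28 – November 30, 2009: 217 days, exemption £234,000 → (£272,000 − £234,000) × 3.55% × 217/365 = £802.0082
December 1 – December 31, 2009: 31 days, exemption £54,000 → (£272,000 − £54,000) × 3.55% × 31/365 = £657.2849
Total = £3,996.9110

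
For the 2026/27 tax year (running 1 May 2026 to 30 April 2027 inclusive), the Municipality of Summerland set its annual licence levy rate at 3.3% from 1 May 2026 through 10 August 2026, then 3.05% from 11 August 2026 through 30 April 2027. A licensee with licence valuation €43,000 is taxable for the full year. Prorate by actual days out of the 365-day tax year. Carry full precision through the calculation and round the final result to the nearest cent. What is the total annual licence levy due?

€1,341.54

1 May – 10 August 2026: 102 days at 3.3% → €43,000 × 3.3% × 102/365 = €396.5425
11 August 2026 – 30 April 2027: 263 days at 3.05% → €43,000 × 3.05% × 263/365 = €944.9986
Total = €1,341.5411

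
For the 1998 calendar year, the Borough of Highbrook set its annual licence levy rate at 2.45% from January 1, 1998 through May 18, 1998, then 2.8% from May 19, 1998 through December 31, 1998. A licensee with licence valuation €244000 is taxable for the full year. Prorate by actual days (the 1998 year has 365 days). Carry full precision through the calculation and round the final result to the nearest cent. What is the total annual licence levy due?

€6509.12

January 1 – May 18, 1998: 138 days at 2.45% → €244000 × 2.45% × 138/365 = €2260.1753
May 19 – December 31, 1998: 227 days at 2.8% → €244000 × 2.8% × 227/365 = €4248.9425
Total = €6509.1178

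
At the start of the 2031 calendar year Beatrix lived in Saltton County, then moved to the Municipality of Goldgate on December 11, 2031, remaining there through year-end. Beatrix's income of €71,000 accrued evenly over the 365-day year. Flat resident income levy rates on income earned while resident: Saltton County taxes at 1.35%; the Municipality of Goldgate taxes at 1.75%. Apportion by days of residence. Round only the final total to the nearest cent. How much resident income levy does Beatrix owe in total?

€974.84

Saltton County, January 1 – December 10, 2031: 344 days → €71,000 × 1.35% × 344/365 = €903.3534
The Municipality of Goldgate, December 11 – December 31, 2031: 21 days → €71,000 × 1.75% × 21/365 = €71.4863
Total = €974.8397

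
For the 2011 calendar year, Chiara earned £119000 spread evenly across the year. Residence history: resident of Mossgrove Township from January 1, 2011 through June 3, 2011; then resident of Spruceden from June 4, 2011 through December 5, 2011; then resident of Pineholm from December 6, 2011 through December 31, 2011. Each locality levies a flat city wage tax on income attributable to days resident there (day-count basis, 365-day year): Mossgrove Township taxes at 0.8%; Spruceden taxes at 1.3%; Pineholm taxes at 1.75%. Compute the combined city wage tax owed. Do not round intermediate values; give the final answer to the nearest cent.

£1334.10

Mossgrove Township, January 1 – June 3, 2011: 154 days → £119000 × 0.8% × 154/365 = £401.6658
Spruceden, June 4 – December 5, 2011: 185 days → £119000 × 1.3% × 185/365 = £784.0959
Pineholm, December 6 – December 31, 2011: 26 days → £119000 × 1.75% × 26/365 = £148.3425
Total = £1334.1041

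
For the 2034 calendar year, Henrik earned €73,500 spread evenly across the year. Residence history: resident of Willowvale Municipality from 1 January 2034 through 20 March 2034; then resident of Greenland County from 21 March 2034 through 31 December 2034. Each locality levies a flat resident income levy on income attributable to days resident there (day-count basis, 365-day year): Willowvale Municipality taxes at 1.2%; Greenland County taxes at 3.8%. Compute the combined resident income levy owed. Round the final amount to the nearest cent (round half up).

Willowvale Municipality, 1 January – 20 March 2034: 79 days → €73,500 × 1.2% × 79/365 = €190.8986
Greenland County, 21 March – 31 December 2034: 286 days → €73,500 × 3.8% × 286/365 = €2,188.4877
Total = €2,379.3863

€2,379.39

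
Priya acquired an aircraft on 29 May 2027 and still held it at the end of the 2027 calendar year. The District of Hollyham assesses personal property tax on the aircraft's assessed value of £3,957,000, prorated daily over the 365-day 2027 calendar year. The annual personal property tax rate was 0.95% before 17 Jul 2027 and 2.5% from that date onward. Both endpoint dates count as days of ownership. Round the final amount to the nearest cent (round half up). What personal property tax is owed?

29 May – 16 Jul 2027: 49 days at 0.95% → £3,957,000 × 0.95% × 49/365 = £5,046.5301
17 Jul – 31 Dec 2027: 168 days at 2.5% → £3,957,000 × 2.5% × 168/365 = £45,532.6027
Total = £50,579.1329

£50,579.13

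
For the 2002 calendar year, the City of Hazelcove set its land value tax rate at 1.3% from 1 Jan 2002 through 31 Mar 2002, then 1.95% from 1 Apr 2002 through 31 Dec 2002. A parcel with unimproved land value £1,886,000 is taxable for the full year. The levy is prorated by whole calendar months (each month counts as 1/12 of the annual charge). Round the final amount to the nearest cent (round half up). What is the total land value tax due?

1 Jan – 31 Mar 2002: 3 months at 1.3% → £1,886,000 × 1.3% × 3/12 = £6,129.5000
1 Apr – 31 Dec 2002: 9 months at 1.95% → £1,886,000 × 1.95% × 9/12 = £27,582.7500
Total = £33,712.2500

£33,712.25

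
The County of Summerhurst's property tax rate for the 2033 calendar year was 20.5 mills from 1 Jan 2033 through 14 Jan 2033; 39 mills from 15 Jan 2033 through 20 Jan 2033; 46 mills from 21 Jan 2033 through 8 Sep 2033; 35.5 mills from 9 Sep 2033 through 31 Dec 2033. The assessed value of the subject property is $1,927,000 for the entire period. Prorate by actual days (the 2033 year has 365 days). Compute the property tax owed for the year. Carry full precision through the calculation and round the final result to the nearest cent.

1 Jan – 14 Jan 2033: 14 days at 20.5 mills → $1,927,000 × 2.05% × 14/365 = $1,515.2027
15 Jan – 20 Jan 2033: 6 days at 39 mills → $1,927,000 × 3.9% × 6/365 = $1,235.3918
21 Jan – 8 Sep 2033: 231 days at 46 mills → $1,927,000 × 4.6% × 231/365 = $56,099.4575
9 Sep – 31 Dec 2033: 114 days at 35.5 mills → $1,927,000 × 3.55% × 114/365 = $21,365.9425
Total = $80,215.9945

$80,215.99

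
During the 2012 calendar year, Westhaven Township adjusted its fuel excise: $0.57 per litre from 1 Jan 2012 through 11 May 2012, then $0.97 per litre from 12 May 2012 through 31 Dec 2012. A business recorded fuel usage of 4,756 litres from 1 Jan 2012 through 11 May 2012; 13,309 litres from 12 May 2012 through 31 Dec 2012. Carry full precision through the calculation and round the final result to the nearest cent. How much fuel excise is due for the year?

1 Jan – 11 May 2012: 4,756 litres at $0.57/litre → $2,710.92
12 May – 31 Dec 2012: 13,309 litres at $0.97/litre → $12,909.73

$15,620.65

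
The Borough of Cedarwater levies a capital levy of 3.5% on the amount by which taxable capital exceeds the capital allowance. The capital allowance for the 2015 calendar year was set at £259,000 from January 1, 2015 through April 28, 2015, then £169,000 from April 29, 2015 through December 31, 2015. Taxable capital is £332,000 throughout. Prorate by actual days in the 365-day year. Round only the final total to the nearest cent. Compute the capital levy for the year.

January 1 – April 28, 2015: 118 days, exemption £259,000 → (£332,000 − £259,000) × 3.5% × 118/365 = £826.0000
April 29 – December 31, 2015: 247 days, exemption £169,000 → (£332,000 − £169,000) × 3.5% × 247/365 = £3,860.6438
Total = £4,686.6438

£4,686.64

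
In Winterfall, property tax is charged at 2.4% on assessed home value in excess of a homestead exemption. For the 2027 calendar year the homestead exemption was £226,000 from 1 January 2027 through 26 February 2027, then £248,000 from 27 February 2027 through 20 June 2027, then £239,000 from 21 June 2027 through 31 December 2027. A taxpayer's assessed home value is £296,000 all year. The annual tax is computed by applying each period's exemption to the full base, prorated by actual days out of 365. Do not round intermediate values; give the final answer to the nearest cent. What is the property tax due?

£1,349.26

1 January – 26 February 2027: 57 days, exemption £226,000 → (£296,000 − £226,000) × 2.4% × 57/365 = £262.3562
27 February – 20 June 2027: 114 days, exemption £248,000 → (£296,000 − £248,000) × 2.4% × 114/365 = £359.8027
21 June – 31 December 2027: 194 days, exemption £239,000 → (£296,000 − £239,000) × 2.4% × 194/365 = £727.1014
Total = £1,349.2603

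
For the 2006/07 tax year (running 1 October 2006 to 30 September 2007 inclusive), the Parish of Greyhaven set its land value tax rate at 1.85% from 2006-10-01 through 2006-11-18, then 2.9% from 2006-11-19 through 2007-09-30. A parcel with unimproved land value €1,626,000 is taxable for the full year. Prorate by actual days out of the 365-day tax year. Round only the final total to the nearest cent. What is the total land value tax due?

€44,862.01

2006-10-01 to 2006-11-18: 49 days at 1.85% → €1,626,000 × 1.85% × 49/365 = €4,038.2712
2006-11-19 to 2007-09-30: 316 days at 2.9% → €1,626,000 × 2.9% × 316/365 = €40,823.7370
Total = €44,862.0082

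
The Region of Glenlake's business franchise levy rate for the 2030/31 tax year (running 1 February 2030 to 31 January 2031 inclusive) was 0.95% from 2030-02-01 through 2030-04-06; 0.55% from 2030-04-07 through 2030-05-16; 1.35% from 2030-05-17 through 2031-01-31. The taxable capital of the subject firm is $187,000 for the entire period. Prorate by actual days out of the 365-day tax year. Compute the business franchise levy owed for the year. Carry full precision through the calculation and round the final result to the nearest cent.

$2,227.35

2030-02-01 to 2030-04-06: 65 days at 0.95% → $187,000 × 0.95% × 65/365 = $316.3630
2030-04-07 to 2030-05-16: 40 days at 0.55% → $187,000 × 0.55% × 40/365 = $112.7123
2030-05-17 to 2031-01-31: 260 days at 1.35% → $187,000 × 1.35% × 260/365 = $1,798.2740
Total = $2,227.3493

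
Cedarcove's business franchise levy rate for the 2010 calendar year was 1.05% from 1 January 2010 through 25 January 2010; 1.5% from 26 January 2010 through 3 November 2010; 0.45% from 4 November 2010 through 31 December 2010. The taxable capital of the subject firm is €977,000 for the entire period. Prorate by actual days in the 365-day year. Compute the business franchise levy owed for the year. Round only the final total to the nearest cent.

€12,723.75

1 January – 25 January 2010: 25 days at 1.05% → €977,000 × 1.05% × 25/365 = €702.6370
26 January – 3 November 2010: 282 days at 1.5% → €977,000 × 1.5% × 282/365 = €11,322.4932
4 November – 31 December 2010: 58 days at 0.45% → €977,000 × 0.45% × 58/365 = €698.6219
Total = €12,723.7521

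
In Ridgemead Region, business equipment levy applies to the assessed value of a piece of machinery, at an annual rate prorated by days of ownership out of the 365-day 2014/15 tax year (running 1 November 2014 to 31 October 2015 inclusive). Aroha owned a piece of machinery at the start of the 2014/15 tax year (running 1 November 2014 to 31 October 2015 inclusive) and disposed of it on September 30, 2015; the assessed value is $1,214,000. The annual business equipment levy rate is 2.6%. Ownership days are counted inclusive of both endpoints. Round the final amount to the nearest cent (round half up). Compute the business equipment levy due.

Days held (November 1, 2014 – September 30, 2015): 334 out of 365
Tax = $1,214,000 × 2.6% × 334/365 = $28,883.2219

$28,883.22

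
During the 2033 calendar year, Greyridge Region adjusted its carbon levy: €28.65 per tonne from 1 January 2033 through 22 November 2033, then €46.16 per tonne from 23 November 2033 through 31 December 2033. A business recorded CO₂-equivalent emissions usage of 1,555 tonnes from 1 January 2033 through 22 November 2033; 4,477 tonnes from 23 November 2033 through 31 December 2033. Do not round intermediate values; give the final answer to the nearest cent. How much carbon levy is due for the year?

€251,209.07

1 January – 22 November 2033: 1,555 tonnes at €28.65/tonne → €44,550.75
23 November – 31 December 2033: 4,477 tonnes at €46.16/tonne → €206,658.32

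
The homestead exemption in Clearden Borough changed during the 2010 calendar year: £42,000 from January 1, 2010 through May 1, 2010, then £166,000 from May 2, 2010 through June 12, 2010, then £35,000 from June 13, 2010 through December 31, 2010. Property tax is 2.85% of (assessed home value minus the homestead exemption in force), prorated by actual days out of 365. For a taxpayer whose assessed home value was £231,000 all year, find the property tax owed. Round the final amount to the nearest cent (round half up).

January 1 – May 1, 2010: 121 days, exemption £42,000 → (£231,000 − £42,000) × 2.85% × 121/365 = £1,785.6616
May 2 – June 12, 2010: 42 days, exemption £166,000 → (£231,000 − £166,000) × 2.85% × 42/365 = £213.1644
June 13 – December 31, 2010: 202 days, exemption £35,000 → (£231,000 − £35,000) × 2.85% × 202/365 = £3,091.4301
Total = £5,090.2562

£5,090.26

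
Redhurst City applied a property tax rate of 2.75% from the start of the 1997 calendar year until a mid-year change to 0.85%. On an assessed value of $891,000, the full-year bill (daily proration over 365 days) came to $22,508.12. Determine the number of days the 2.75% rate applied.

Let d = days at the first rate; then 365 − d days at the second rate.
$891,000 × [2.75%·d + 0.85%·(365−d)] / 365 = $22,508.12
Solving gives d = 322, so the new rate took effect on 19 November 1997.

322 days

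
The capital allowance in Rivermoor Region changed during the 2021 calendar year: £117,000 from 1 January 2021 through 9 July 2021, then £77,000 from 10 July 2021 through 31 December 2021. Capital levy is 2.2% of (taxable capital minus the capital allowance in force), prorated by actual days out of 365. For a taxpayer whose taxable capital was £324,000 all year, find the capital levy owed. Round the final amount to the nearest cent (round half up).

£4,975.92

1 January – 9 July 2021: 190 days, exemption £117,000 → (£324,000 − £117,000) × 2.2% × 190/365 = £2,370.5753
10 July – 31 December 2021: 175 days, exemption £77,000 → (£324,000 − £77,000) × 2.2% × 175/365 = £2,605.3425
Total = £4,975.9178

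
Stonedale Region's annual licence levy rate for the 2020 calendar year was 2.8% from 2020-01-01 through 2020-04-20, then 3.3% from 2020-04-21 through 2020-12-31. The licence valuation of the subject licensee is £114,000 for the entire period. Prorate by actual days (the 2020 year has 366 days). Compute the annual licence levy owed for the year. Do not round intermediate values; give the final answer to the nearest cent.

£3,589.13

2020-01-01 to 2020-04-20: 111 days at 2.8% → £114,000 × 2.8% × 111/366 = £968.0656
2020-04-21 to 2020-12-31: 255 days at 3.3% → £114,000 × 3.3% × 255/366 = £2,621.0656
Total = £3,589.1311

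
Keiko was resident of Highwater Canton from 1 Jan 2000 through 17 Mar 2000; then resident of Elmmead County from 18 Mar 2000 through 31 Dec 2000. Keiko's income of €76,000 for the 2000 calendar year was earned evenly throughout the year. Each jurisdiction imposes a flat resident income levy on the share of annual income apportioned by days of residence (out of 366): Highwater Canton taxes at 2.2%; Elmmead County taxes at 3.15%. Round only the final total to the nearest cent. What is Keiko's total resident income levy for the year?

Highwater Canton, 1 Jan – 17 Mar 2000: 77 days → €76,000 × 2.2% × 77/366 = €351.7596
Elmmead County, 18 Mar – 31 Dec 2000: 289 days → €76,000 × 3.15% × 289/366 = €1,890.3443
Total = €2,242.1038

€2,242.10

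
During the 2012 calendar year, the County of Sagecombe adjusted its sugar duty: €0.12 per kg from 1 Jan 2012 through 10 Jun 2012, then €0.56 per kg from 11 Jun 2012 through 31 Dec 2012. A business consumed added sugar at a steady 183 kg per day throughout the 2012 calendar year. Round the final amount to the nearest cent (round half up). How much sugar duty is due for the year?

€24,463.44

1 Jan – 10 Jun 2012: 162 days × 183 kg/day = 29,646 kg at €0.12/kg → €3,557.52
11 Jun – 31 Dec 2012: 204 days × 183 kg/day = 37,332 kg at €0.56/kg → €20,905.92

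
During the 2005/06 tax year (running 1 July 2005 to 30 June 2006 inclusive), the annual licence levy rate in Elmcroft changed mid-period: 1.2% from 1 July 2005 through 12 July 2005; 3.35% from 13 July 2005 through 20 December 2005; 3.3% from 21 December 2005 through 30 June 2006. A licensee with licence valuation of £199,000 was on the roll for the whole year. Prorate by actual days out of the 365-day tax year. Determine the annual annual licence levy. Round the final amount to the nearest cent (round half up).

1 July – 12 July 2005: 12 days at 1.2% → £199,000 × 1.2% × 12/365 = £78.5096
13 July – 20 December 2005: 161 days at 3.35% → £199,000 × 3.35% × 161/365 = £2,940.5658
21 December 2005 – 30 June 2006: 192 days at 3.3% → £199,000 × 3.3% × 192/365 = £3,454.4219
Total = £6,473.4973

£6,473.50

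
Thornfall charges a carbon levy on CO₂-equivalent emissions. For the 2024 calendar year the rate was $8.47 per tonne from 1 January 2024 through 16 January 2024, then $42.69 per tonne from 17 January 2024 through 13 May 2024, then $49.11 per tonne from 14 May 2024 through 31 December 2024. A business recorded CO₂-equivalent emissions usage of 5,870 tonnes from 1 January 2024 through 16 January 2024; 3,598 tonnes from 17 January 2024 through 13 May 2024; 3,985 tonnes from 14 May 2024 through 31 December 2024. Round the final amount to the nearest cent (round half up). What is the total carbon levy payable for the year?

1 January – 16 January 2024: 5,870 tonnes at $8.47/tonne → $49,718.90
17 January – 13 May 2024: 3,598 tonnes at $42.69/tonne → $153,598.62
14 May – 31 December 2024: 3,985 tonnes at $49.11/tonne → $195,703.35

$399,020.87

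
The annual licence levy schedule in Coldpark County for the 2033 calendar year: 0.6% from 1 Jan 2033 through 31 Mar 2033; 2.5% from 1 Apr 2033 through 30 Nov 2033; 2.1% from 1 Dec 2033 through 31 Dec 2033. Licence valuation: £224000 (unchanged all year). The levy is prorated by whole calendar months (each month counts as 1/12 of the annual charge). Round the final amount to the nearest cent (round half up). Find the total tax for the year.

1 Jan – 31 Mar 2033: 3 months at 0.6% → £224000 × 0.6% × 3/12 = £336.0000
1 Apr – 30 Nov 2033: 8 months at 2.5% → £224000 × 2.5% × 8/12 = £3733.3333
1 Dec – 31 Dec 2033: 1 month at 2.1% → £224000 × 2.1% × 1/12 = £392.0000
Total = £4461.3333

£4461.33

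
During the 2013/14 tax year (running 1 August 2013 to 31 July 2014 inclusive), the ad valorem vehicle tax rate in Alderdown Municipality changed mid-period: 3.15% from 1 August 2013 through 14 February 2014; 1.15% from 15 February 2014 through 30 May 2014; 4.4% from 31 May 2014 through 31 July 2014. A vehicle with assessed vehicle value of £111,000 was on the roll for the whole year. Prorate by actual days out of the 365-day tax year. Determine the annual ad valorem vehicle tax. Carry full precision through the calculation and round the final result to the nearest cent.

1 August 2013 – 14 February 2014: 198 days at 3.15% → £111,000 × 3.15% × 198/365 = £1,896.7315
15 February – 30 May 2014: 105 days at 1.15% → £111,000 × 1.15% × 105/365 = £367.2123
31 May – 31 July 2014: 62 days at 4.4% → £111,000 × 4.4% × 62/365 = £829.6110
Total = £3,093.5548

£3,093.55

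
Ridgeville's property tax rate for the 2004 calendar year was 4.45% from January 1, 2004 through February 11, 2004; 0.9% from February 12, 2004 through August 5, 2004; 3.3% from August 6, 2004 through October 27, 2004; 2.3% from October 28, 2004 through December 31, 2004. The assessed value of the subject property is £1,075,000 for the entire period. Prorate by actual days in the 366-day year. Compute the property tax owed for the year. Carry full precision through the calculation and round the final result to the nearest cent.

£22,577.94

January 1 – February 11, 2004: 42 days at 4.45% → £1,075,000 × 4.45% × 42/366 = £5,489.5492
February 12 – August 5, 2004: 176 days at 0.9% → £1,075,000 × 0.9% × 176/366 = £4,652.4590
August 6 – October 27, 2004: 83 days at 3.3% → £1,075,000 × 3.3% × 83/366 = £8,044.8770
October 28 – December 31, 2004: 65 days at 2.3% → £1,075,000 × 2.3% × 65/366 = £4,391.0519
Total = £22,577.9372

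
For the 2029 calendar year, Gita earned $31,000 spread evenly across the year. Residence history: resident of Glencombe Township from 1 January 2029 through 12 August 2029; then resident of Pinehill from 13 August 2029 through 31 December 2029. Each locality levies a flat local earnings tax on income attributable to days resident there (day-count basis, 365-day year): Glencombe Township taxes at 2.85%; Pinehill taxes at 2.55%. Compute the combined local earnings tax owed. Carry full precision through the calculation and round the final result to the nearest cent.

Glencombe Township, 1 January – 12 August 2029: 224 days → $31,000 × 2.85% × 224/365 = $542.2027
Pinehill, 13 August – 31 December 2029: 141 days → $31,000 × 2.55% × 141/365 = $305.3712
Total = $847.5740

$847.57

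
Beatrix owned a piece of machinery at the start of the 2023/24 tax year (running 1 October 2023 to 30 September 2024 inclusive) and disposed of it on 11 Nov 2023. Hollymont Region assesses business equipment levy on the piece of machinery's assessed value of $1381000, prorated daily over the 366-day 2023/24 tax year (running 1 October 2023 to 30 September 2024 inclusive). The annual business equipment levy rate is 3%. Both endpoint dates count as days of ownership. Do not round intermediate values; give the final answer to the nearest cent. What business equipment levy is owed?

$4754.26

Days held (1 Oct – 11 Nov 2023): 42 out of 366
Tax = $1381000 × 3% × 42/366 = $4754.2623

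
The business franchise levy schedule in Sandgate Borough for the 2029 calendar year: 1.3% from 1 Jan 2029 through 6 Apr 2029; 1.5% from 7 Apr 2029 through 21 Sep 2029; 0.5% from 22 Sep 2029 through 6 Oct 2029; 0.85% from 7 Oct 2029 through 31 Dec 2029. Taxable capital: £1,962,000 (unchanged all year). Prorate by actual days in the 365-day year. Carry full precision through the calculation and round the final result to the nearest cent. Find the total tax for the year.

1 Jan – 6 Apr 2029: 96 days at 1.3% → £1,962,000 × 1.3% × 96/365 = £6,708.4274
7 Apr – 21 Sep 2029: 168 days at 1.5% → £1,962,000 × 1.5% × 168/365 = £13,545.8630
22 Sep – 6 Oct 2029: 15 days at 0.5% → £1,962,000 × 0.5% × 15/365 = £403.1507
7 Oct – 31 Dec 2029: 86 days at 0.85% → £1,962,000 × 0.85% × 86/365 = £3,929.3753
Total = £24,586.8164

£24,586.82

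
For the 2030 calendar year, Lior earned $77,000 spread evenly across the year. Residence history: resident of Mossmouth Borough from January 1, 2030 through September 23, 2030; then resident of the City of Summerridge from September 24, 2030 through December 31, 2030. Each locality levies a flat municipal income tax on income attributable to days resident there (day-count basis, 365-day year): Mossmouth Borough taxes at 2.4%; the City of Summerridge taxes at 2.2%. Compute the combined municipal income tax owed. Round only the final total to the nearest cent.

Mossmouth Borough, January 1 – September 23, 2030: 266 days → $77,000 × 2.4% × 266/365 = $1,346.7616
The City of Summerridge, September 24 – December 31, 2030: 99 days → $77,000 × 2.2% × 99/365 = $459.4685
Total = $1,806.2301

$1,806.23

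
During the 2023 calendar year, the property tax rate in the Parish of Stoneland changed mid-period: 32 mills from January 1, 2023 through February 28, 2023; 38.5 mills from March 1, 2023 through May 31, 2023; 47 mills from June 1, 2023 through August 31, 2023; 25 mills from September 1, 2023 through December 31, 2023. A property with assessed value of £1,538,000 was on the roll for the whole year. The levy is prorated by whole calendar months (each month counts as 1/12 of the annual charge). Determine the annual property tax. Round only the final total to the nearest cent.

£53,894.08

January 1 – February 28, 2023: 2 months at 32 mills → £1,538,000 × 3.2% × 2/12 = £8,202.6667
March 1 – May 31, 2023: 3 months at 38.5 mills → £1,538,000 × 3.85% × 3/12 = £14,803.2500
June 1 – August 31, 2023: 3 months at 47 mills → £1,538,000 × 4.7% × 3/12 = £18,071.5000
September 1 – December 31, 2023: 4 months at 25 mills → £1,538,000 × 2.5% × 4/12 = £12,816.6667
Total = £53,894.0833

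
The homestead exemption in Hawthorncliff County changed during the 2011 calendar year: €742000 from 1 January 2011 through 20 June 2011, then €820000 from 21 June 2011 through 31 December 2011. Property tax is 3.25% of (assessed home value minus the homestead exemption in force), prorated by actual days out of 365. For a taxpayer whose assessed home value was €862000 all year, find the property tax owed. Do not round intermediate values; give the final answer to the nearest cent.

1 January – 20 June 2011: 171 days, exemption €742000 → (€862000 − €742000) × 3.25% × 171/365 = €1827.1233
21 June – 31 December 2011: 194 days, exemption €820000 → (€862000 − €820000) × 3.25% × 194/365 = €725.5068
Total = €2552.6301

€2552.63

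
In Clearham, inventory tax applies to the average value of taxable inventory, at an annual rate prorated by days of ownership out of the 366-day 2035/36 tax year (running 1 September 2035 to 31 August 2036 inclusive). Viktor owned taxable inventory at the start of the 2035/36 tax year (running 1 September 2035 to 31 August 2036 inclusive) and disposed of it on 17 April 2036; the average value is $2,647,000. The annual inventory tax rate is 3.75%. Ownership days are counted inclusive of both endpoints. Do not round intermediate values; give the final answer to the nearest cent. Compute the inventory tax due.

$62,378.07

Days held (1 September 2035 – 17 April 2036): 230 out of 366
Tax = $2,647,000 × 3.75% × 230/366 = $62,378.0738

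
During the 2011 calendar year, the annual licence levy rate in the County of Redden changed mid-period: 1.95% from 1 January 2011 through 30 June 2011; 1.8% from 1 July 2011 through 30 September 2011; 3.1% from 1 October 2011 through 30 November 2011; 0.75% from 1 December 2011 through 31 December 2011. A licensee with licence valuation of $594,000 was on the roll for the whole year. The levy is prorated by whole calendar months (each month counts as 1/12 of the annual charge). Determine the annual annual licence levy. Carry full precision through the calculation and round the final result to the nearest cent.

$11,904.75

1 January – 30 June 2011: 6 months at 1.95% → $594,000 × 1.95% × 6/12 = $5,791.5000
1 July – 30 September 2011: 3 months at 1.8% → $594,000 × 1.8% × 3/12 = $2,673.0000
1 October – 30 November 2011: 2 months at 3.1% → $594,000 × 3.1% × 2/12 = $3,069.0000
1 December – 31 December 2011: 1 month at 0.75% → $594,000 × 0.75% × 1/12 = $371.2500
Total = $11,904.7500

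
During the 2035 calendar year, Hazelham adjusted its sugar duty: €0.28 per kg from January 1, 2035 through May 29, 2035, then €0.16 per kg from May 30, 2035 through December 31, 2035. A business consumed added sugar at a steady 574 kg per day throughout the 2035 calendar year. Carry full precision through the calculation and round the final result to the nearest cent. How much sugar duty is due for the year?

€43784.72

January 1 – May 29, 2035: 149 days × 574 kg/day = 85,526 kg at €0.28/kg → €23947.28
May 30 – December 31, 2035: 216 days × 574 kg/day = 123,984 kg at €0.16/kg → €19837.44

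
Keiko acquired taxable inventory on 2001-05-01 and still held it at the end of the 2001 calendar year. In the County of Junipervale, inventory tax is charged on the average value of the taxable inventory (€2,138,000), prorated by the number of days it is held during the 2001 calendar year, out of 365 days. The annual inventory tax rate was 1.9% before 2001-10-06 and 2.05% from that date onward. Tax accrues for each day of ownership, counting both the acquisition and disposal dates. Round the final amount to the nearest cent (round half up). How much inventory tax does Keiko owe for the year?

€28,031.23

2001-05-01 to 2001-10-05: 158 days at 1.9% → €2,138,000 × 1.9% × 158/365 = €17,584.3178
2001-10-06 to 2001-12-31: 87 days at 2.05% → €2,138,000 × 2.05% × 87/365 = €10,446.9123
Total = €28,031.2301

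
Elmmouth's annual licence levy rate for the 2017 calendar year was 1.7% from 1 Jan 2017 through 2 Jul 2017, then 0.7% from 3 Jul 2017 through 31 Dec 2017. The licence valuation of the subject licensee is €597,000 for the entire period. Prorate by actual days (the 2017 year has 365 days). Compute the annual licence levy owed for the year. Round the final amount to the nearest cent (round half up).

1 Jan – 2 Jul 2017: 183 days at 1.7% → €597,000 × 1.7% × 183/365 = €5,088.4027
3 Jul – 31 Dec 2017: 182 days at 0.7% → €597,000 × 0.7% × 182/365 = €2,083.7753
Total = €7,172.1781

€7,172.18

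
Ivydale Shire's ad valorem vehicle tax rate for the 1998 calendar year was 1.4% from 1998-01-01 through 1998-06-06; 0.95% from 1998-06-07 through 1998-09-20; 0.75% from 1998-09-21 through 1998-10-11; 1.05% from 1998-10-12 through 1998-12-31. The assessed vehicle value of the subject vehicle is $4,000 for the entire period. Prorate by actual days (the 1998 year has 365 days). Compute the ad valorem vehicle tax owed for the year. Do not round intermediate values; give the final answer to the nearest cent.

$46.17

1998-01-01 to 1998-06-06: 157 days at 1.4% → $4,000 × 1.4% × 157/365 = $24.0877
1998-06-07 to 1998-09-20: 106 days at 0.95% → $4,000 × 0.95% × 106/365 = $11.0356
1998-09-21 to 1998-10-11: 21 days at 0.75% → $4,000 × 0.75% × 21/365 = $1.7260
1998-10-12 to 1998-12-31: 81 days at 1.05% → $4,000 × 1.05% × 81/365 = $9.3205
Total = $46.1699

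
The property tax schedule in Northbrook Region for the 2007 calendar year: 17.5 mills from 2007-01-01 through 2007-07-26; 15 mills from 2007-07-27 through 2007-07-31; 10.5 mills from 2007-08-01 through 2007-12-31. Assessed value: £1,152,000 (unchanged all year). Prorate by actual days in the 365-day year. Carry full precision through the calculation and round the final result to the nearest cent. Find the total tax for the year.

£16,740.30

2007-01-01 to 2007-07-26: 207 days at 17.5 mills → £1,152,000 × 1.75% × 207/365 = £11,433.2055
2007-07-27 to 2007-07-31: 5 days at 15 mills → £1,152,000 × 1.5% × 5/365 = £236.7123
2007-08-01 to 2007-12-31: 153 days at 10.5 mills → £1,152,000 × 1.05% × 153/365 = £5,070.3781
Total = £16,740.2959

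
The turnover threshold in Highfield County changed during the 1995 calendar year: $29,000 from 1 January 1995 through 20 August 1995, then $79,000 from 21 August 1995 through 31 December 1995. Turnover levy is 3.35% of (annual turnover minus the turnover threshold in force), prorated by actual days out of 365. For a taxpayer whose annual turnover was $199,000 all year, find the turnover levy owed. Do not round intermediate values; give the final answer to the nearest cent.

1 January – 20 August 1995: 232 days, exemption $29,000 → ($199,000 − $29,000) × 3.35% × 232/365 = $3,619.8356
21 August – 31 December 1995: 133 days, exemption $79,000 → ($199,000 − $79,000) × 3.35% × 133/365 = $1,464.8219
Total = $5,084.6575

$5,084.66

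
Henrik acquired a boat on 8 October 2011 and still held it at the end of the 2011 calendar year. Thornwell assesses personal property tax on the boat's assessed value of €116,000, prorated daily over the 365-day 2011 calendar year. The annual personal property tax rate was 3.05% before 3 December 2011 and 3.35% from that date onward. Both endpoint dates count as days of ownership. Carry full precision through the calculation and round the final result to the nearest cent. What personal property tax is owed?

€851.57

8 October – 2 December 2011: 56 days at 3.05% → €116,000 × 3.05% × 56/365 = €542.8164
3 December – 31 December 2011: 29 days at 3.35% → €116,000 × 3.35% × 29/365 = €308.7507
Total = €851.5671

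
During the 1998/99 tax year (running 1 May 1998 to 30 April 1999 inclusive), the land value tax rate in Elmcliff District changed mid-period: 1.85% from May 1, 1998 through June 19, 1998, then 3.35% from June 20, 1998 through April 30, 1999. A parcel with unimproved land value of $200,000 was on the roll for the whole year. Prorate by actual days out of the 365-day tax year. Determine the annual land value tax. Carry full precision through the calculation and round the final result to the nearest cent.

May 1 – June 19, 1998: 50 days at 1.85% → $200,000 × 1.85% × 50/365 = $506.8493
June 20, 1998 – April 30, 1999: 315 days at 3.35% → $200,000 × 3.35% × 315/365 = $5,782.1918
Total = $6,289.0411

$6,289.04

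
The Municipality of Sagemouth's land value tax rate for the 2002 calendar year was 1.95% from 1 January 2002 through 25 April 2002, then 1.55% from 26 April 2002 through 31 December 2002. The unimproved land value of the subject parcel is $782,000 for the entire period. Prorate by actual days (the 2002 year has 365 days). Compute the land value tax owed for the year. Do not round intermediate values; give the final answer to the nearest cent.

1 January – 25 April 2002: 115 days at 1.95% → $782,000 × 1.95% × 115/365 = $4,804.4795
26 April – 31 December 2002: 250 days at 1.55% → $782,000 × 1.55% × 250/365 = $8,302.0548
Total = $13,106.5342

$13,106.53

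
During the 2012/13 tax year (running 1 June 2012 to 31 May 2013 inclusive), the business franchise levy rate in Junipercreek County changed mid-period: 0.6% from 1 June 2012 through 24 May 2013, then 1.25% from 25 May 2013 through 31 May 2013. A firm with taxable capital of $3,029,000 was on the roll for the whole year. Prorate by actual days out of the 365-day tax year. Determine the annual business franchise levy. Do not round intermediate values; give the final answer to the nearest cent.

1 June 2012 – 24 May 2013: 358 days at 0.6% → $3,029,000 × 0.6% × 358/365 = $17,825.4575
25 May – 31 May 2013: 7 days at 1.25% → $3,029,000 × 1.25% × 7/365 = $726.1301
Total = $18,551.5877

$18,551.59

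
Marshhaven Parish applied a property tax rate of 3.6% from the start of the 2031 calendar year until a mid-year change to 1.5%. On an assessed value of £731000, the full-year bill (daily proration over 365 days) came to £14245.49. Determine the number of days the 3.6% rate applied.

78 days

Let d = days at the first rate; then 365 − d days at the second rate.
£731000 × [3.6%·d + 1.5%·(365−d)] / 365 = £14245.49
Solving gives d = 78, so the new rate took effect on 20 March 2031.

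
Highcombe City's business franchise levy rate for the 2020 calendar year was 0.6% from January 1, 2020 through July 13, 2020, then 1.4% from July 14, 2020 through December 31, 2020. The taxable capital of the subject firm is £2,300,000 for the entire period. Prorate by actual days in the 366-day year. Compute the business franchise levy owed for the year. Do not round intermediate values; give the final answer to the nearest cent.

£22,396.72

January 1 – July 13, 2020: 195 days at 0.6% → £2,300,000 × 0.6% × 195/366 = £7,352.4590
July 14 – December 31, 2020: 171 days at 1.4% → £2,300,000 × 1.4% × 171/366 = £15,044.2623
Total = £22,396.7213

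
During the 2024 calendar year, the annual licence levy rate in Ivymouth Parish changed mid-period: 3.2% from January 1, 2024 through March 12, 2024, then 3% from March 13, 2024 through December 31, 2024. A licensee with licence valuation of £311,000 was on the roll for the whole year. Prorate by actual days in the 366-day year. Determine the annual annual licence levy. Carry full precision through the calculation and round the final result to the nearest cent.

£9,452.36

January 1 – March 12, 2024: 72 days at 3.2% → £311,000 × 3.2% × 72/366 = £1,957.7705
March 13 – December 31, 2024: 294 days at 3% → £311,000 × 3% × 294/366 = £7,494.5902
Total = £9,452.3607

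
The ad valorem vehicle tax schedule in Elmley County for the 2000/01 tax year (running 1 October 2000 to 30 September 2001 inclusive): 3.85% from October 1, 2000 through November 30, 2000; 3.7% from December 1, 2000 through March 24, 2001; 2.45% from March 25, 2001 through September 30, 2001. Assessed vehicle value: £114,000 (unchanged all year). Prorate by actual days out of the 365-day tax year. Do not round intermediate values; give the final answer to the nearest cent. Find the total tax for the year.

£3,504.80

October 1 – November 30, 2000: 61 days at 3.85% → £114,000 × 3.85% × 61/365 = £733.5041
December 1, 2000 – March 24, 2001: 114 days at 3.7% → £114,000 × 3.7% × 114/365 = £1,317.4027
March 25 – September 30, 2001: 190 days at 2.45% → £114,000 × 2.45% × 190/365 = £1,453.8904
Total = £3,504.7973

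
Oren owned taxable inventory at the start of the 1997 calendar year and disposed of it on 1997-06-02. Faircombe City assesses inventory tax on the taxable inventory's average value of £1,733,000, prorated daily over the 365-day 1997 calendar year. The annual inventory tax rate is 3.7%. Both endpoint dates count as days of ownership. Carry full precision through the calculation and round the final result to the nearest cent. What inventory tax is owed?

£26,878.12

Days held (1997-01-01 to 1997-06-02): 153 out of 365
Tax = £1,733,000 × 3.7% × 153/365 = £26,878.1178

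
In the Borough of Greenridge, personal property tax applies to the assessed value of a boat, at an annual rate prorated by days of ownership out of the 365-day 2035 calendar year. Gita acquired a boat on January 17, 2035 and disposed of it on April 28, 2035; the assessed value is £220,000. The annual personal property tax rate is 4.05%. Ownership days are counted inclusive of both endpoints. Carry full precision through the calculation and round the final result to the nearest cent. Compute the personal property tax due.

Days held (January 17 – April 28, 2035): 102 out of 365
Tax = £220,000 × 4.05% × 102/365 = £2,489.9178

£2,489.92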